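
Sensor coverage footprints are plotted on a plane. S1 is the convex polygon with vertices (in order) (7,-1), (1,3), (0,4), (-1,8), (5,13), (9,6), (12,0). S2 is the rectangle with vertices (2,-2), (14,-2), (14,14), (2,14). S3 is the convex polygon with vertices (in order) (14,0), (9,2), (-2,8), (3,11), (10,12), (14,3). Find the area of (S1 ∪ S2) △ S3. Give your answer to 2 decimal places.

|S1 ∪ S2| = 207.5833.
|(S1 ∪ S2) ∩ S3| = 96.6128.
|(S1 ∪ S2) △ S3| = 207.5833 + 98 − 193.2256 = 112.36.

112.36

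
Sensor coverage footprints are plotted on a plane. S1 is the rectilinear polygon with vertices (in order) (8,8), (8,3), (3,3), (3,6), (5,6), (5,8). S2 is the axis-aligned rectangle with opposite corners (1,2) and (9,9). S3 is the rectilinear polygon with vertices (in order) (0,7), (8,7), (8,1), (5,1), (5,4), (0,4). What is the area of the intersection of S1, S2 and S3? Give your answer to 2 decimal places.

16.00

The intersection is the polygon with vertices (5,3), (5,4), (3,4), (3,6), (5,6), (5,7), (8,7), (8,3).
By the shoelace formula its area is 16.00.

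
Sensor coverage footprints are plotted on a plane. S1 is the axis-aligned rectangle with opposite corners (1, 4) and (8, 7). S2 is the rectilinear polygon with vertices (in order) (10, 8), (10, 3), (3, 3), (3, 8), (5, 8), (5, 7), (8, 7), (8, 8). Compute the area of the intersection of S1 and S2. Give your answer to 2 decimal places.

The intersection is the polygon with vertices (8,4), (3,4), (3,7), (5,7), (8,7).
By the shoelace formula its area is 15.00.

15.00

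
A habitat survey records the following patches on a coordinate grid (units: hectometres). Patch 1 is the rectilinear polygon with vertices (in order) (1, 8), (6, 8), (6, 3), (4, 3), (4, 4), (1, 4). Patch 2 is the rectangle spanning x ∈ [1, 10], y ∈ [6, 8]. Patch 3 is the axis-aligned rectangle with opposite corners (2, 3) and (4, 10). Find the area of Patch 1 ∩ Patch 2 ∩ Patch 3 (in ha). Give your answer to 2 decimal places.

The intersection is the polygon with vertices (2,6), (2,8), (4,8), (4,6).
By the shoelace formula its area is 4.00.

4.00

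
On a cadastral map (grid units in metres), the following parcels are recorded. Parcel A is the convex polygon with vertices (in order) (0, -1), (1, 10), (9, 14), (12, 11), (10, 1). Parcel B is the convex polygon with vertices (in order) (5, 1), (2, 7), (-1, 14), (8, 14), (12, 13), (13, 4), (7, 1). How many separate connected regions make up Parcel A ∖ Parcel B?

2

Parcel A ∖ Parcel B splits into 2 disjoint pieces (area 32.15, area 0.0833).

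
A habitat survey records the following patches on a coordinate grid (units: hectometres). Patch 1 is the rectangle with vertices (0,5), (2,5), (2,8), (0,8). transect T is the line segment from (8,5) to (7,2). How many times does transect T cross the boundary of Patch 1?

0

The segment lies entirely outside Patch 1 and never meets its boundary.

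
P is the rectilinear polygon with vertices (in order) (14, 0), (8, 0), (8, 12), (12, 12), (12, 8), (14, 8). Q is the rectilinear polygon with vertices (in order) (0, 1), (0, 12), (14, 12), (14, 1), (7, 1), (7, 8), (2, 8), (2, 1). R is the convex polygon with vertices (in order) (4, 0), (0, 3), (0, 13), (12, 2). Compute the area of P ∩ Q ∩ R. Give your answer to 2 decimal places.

9.33

The intersection is the polygon with vertices (8,5.667), (12,2), (8,1).
By the shoelace formula its area is 9.33.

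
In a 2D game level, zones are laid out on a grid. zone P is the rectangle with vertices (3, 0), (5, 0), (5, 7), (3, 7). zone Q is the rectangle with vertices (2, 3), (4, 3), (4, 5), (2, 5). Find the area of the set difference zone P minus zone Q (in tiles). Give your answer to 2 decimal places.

|zone P∩zone Q|: x∈[3,4], y∈[3,5] → 1·2 = 2.
|zone P| = 14.
|zone P ∖ zone Q| = |zone P| − |zone P∩zone Q| = 14 − 2 = 12.00.

12.00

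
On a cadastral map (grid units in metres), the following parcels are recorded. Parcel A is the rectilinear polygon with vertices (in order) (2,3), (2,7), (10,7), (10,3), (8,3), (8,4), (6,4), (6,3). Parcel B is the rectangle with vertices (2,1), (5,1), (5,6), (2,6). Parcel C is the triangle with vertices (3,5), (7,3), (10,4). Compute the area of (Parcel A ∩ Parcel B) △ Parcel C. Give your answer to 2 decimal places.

12.57

|Parcel A ∩ Parcel B| = 9.
|(Parcel A ∩ Parcel B) ∩ Parcel C| = 0.7143.
|(Parcel A ∩ Parcel B) △ Parcel C| = 9 + 5 − 1.4286 = 12.57.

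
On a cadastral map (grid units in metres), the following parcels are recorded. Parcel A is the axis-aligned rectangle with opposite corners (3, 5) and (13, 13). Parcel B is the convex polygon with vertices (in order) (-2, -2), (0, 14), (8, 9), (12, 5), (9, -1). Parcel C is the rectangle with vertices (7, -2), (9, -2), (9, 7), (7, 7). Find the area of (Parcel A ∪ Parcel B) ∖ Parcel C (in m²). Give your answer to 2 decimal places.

|Parcel A ∪ Parcel B| = 186.6875.
|(Parcel A ∪ Parcel B) ∩ Parcel C| = 16.1818.
|(Parcel A ∪ Parcel B) ∖ Parcel C| = 186.6875 − 16.1818 = 170.51.

170.51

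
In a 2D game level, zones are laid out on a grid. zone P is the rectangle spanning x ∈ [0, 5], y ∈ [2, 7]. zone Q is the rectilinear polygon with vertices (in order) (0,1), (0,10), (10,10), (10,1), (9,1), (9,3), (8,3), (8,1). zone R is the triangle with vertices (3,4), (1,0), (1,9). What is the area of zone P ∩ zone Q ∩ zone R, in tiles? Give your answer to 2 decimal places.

The intersection is the polygon with vertices (1,2), (1,7), (1.8,7), (3,4), (2,2).
By the shoelace formula its area is 7.20.

7.20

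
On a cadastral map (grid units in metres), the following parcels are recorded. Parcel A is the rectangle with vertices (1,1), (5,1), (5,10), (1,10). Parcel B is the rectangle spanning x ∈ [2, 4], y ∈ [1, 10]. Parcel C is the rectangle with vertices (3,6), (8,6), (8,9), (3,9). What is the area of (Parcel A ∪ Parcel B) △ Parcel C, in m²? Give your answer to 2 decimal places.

|Parcel A ∪ Parcel B| = 36.
|(Parcel A ∪ Parcel B) ∩ Parcel C| = 6.
|(Parcel A ∪ Parcel B) △ Parcel C| = 36 + 15 − 12 = 39.00.

39.00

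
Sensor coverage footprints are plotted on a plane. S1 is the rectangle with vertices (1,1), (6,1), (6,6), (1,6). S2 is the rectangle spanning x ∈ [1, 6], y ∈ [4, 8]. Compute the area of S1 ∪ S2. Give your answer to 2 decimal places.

By inclusion–exclusion:
Individual areas: |S1| = 25, |S2| = 20.
|S1∩S2|: x∈[1,6], y∈[4,6] → 5·2 = 10.
|S1 ∪ S2| = 45 − 10 = 35.00.

35.00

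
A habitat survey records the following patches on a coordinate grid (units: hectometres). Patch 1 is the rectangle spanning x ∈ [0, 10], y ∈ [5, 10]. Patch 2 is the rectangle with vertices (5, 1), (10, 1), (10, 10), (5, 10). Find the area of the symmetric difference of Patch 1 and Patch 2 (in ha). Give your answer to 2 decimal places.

45.00

|Patch 1∩Patch 2|: x∈[5,10], y∈[5,10] → 5·5 = 25.
|Patch 1 △ Patch 2| = |Patch 1| + |Patch 2| − 2·|Patch 1∩Patch 2| = 50 + 45 − 50 = 45.00.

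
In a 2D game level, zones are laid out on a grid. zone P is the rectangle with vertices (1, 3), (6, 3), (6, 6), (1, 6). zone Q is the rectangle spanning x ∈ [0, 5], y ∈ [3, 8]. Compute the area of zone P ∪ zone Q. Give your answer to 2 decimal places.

By inclusion–exclusion:
Individual areas: |zone P| = 15, |zone Q| = 25.
|zone P∩zone Q|: x∈[1,5], y∈[3,6] → 4·3 = 12.
|zone P ∪ zone Q| = 40 − 12 = 28.00.

28.00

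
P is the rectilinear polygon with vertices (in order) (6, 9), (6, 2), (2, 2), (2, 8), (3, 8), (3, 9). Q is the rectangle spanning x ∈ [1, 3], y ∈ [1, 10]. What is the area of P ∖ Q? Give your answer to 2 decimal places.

21.00

|P| = 27, |P∩Q| = 6.
|P ∖ Q| = |P| − |P∩Q| = 27 − 6 = 21.00.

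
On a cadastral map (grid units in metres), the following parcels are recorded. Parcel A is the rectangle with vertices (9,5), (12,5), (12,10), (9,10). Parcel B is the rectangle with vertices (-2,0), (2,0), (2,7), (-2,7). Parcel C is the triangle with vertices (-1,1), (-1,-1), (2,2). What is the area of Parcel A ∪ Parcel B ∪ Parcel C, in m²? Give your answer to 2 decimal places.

43.50

By inclusion–exclusion:
Individual areas: |Parcel A| = 15, |Parcel B| = 28, |Parcel C| = 3.
|Parcel A∩Parcel B| = 0 (no overlap).
|Parcel A∩Parcel C| = 0.
|Parcel B∩Parcel C| = 2.5.
|Parcel A∩Parcel B∩Parcel C| = 0.
|Parcel A ∪ Parcel B ∪ Parcel C| = 46 − 2.5 + 0 = 43.50.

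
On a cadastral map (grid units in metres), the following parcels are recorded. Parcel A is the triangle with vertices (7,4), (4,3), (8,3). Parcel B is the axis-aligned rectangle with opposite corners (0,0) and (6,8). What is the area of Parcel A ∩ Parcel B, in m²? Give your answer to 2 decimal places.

The intersection is the polygon with vertices (4,3), (6,3.667), (6,3).
By the shoelace formula its area is 0.67.

0.67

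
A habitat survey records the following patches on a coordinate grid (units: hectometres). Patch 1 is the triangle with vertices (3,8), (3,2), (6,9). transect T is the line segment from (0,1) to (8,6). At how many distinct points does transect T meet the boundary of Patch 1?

The segment meets the boundary at (3.512,3.195), (3,2.875).

2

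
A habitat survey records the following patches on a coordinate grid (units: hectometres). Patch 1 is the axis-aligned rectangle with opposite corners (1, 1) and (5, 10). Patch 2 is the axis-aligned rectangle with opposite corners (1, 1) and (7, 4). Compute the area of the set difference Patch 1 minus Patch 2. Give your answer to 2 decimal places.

|Patch 1∩Patch 2|: x∈[1,5], y∈[1,4] → 4·3 = 12.
|Patch 1| = 36.
|Patch 1 ∖ Patch 2| = |Patch 1| − |Patch 1∩Patch 2| = 36 − 12 = 24.00.

24.00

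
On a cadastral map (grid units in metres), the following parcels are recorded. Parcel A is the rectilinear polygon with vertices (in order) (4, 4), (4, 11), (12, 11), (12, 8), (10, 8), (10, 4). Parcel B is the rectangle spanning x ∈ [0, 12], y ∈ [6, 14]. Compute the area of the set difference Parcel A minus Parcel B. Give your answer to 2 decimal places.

|Parcel A| = 48, |Parcel A∩Parcel B| = 36.
|Parcel A ∖ Parcel B| = |Parcel A| − |Parcel A∩Parcel B| = 48 − 36 = 12.00.

12.00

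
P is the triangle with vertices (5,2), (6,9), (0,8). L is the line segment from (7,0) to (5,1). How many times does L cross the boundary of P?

0

The segment lies entirely outside P and never meets its boundary.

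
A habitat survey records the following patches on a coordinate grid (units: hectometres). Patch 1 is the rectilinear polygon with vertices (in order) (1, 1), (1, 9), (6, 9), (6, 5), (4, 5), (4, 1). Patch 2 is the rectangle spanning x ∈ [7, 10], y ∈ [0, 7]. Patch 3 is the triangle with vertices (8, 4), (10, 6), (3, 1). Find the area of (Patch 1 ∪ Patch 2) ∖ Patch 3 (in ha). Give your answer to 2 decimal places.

51.86

|Patch 1 ∪ Patch 2| = 53.
|(Patch 1 ∪ Patch 2) ∩ Patch 3| = 1.1429.
|(Patch 1 ∪ Patch 2) ∖ Patch 3| = 53 − 1.1429 = 51.86.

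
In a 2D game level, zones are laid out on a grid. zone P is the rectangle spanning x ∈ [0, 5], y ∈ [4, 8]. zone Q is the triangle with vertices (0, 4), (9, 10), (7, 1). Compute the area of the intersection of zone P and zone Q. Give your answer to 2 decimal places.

8.33

The intersection is the polygon with vertices (5,4), (0,4), (5,7.333).
By the shoelace formula its area is 8.33.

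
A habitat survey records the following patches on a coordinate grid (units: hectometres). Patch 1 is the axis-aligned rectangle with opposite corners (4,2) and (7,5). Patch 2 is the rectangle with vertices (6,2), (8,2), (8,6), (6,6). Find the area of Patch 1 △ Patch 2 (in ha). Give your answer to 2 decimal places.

|Patch 1∩Patch 2|: x∈[6,7], y∈[2,5] → 1·3 = 3.
|Patch 1 △ Patch 2| = |Patch 1| + |Patch 2| − 2·|Patch 1∩Patch 2| = 9 + 8 − 6 = 11.00.

11.00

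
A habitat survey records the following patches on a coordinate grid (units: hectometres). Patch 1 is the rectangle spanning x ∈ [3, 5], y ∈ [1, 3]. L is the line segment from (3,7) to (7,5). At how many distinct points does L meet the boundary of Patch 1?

0

The segment lies entirely outside Patch 1 and never meets its boundary.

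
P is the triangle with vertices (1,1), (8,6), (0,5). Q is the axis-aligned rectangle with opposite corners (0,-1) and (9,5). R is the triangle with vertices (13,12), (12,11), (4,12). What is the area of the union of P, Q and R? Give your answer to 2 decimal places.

61.80

By inclusion–exclusion:
Individual areas: |P| = 16.5, |Q| = 54, |R| = 4.5.
|P∩Q| = 13.2.
|P∩R| = 0.
|Q∩R| = 0.
|P∩Q∩R| = 0.
|P ∪ Q ∪ R| = 75 − 13.2 + 0 = 61.80.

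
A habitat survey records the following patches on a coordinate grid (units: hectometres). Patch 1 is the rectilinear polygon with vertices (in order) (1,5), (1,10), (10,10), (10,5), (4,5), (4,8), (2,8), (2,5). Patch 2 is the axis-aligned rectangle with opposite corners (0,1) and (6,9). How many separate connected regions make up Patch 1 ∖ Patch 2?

Patch 1 ∖ Patch 2 is a single connected region.

1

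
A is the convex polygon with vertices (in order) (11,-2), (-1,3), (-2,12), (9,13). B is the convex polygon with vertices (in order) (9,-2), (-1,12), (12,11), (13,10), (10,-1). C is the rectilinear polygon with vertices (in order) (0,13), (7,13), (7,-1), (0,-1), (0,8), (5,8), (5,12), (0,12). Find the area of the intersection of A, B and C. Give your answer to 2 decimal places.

25.44

The intersection is the polygon with vertices (1.857,8), (5,8), (5,11.539), (7,11.385), (7,0.8).
By the shoelace formula its area is 25.44.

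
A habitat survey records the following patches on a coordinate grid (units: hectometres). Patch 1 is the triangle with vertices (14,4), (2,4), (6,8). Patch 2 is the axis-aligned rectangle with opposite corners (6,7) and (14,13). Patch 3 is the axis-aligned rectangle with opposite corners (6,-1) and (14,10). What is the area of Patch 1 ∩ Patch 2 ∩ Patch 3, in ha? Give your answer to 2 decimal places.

1.00

The intersection is the polygon with vertices (6,7), (6,8), (8,7).
By the shoelace formula its area is 1.00.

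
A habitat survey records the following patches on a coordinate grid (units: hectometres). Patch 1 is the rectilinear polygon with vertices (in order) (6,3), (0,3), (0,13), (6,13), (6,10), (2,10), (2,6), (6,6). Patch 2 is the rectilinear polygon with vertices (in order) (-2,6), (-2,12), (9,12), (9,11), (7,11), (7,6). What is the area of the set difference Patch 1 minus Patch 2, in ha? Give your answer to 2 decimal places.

|Patch 1| = 44, |Patch 1∩Patch 2| = 20.
|Patch 1 ∖ Patch 2| = |Patch 1| − |Patch 1∩Patch 2| = 44 − 20 = 24.00.

24.00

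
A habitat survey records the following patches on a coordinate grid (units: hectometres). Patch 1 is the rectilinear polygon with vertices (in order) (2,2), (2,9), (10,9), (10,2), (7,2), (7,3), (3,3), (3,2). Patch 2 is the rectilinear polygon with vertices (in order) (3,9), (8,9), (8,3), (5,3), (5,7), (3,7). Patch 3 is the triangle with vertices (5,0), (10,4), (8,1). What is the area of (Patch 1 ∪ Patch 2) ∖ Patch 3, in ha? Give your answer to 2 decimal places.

50.83

|Patch 1 ∪ Patch 2| = 52.
|(Patch 1 ∪ Patch 2) ∩ Patch 3| = 1.1667.
|(Patch 1 ∪ Patch 2) ∖ Patch 3| = 52 − 1.1667 = 50.83.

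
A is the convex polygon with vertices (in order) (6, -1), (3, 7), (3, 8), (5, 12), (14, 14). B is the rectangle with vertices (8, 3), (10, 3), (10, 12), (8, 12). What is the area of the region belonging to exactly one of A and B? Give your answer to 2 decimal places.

|A| = 76, |B| = 18, |A∩B| = 14.7333.
|A △ B| = |A| + |B| − 2·|A∩B| = 76 + 18 − 29.4667 = 64.53.

64.53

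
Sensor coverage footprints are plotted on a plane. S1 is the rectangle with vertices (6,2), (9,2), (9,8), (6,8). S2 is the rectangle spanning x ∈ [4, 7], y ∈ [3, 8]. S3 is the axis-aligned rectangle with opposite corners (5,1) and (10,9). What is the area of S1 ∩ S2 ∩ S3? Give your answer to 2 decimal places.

5.00

The intersection is the polygon with vertices (7,3), (6,3), (6,8), (7,8).
By the shoelace formula its area is 5.00.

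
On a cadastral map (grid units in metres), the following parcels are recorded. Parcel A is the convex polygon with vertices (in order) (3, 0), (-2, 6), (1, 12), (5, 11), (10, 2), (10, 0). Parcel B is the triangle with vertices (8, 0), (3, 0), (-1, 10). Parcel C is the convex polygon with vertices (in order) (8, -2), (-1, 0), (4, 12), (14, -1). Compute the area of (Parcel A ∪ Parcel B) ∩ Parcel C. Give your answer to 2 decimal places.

The region (Parcel A ∪ Parcel B) ∩ Parcel C is the polygon with vertices (4.714,11.071), (5.6,9.92), (10,2), (10,0), (8,0), (3,0), (0.333,3.2), (3.717,11.321).
By the shoelace formula its area is 66.99.

66.99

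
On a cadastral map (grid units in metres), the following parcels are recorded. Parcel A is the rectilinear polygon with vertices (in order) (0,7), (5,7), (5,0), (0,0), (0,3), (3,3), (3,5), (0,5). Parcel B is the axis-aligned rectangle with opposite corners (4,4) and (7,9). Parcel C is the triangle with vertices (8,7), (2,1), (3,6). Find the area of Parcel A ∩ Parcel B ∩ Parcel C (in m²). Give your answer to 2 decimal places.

2.30

The intersection is the polygon with vertices (5,4), (4,4), (4,6.2), (5,6.4).
By the shoelace formula its area is 2.30.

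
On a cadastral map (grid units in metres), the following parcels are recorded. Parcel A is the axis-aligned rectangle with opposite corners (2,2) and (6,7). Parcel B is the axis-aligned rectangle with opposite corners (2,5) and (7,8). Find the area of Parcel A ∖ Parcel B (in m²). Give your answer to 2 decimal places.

|Parcel A∩Parcel B|: x∈[2,6], y∈[5,7] → 4·2 = 8.
|Parcel A| = 20.
|Parcel A ∖ Parcel B| = |Parcel A| − |Parcel A∩Parcel B| = 20 − 8 = 12.00.

12.00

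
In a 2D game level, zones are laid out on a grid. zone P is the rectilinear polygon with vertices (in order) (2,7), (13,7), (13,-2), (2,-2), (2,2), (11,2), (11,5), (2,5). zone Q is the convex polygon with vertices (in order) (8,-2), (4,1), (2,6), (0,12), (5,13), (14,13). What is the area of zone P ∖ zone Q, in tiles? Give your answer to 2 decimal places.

40.40

|zone P| = 72, |zone P∩zone Q| = 31.6.
|zone P ∖ zone Q| = |zone P| − |zone P∩zone Q| = 72 − 31.6 = 40.40.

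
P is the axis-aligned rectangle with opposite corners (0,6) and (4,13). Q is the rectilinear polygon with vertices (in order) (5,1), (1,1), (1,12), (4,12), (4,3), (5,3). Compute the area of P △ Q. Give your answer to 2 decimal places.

27.00

|P| = 28, |Q| = 35, |P∩Q| = 18.
|P △ Q| = |P| + |Q| − 2·|P∩Q| = 28 + 35 − 36 = 27.00.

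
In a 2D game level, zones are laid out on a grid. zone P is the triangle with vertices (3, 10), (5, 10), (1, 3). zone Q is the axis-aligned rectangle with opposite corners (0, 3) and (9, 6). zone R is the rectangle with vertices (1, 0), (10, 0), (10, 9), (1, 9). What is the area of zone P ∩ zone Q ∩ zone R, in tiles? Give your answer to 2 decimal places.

The intersection is the polygon with vertices (1.857,6), (2.714,6), (1,3).
By the shoelace formula its area is 1.29.

1.29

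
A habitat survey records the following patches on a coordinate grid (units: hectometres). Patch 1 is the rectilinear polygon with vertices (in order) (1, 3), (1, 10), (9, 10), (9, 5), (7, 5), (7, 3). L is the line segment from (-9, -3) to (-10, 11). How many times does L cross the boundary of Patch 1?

The segment lies entirely outside Patch 1 and never meets its boundary.

0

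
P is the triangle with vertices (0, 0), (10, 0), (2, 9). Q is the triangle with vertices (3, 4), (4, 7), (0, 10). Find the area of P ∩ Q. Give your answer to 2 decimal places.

5.59

The intersection is the polygon with vertices (3.939,6.818), (3,4), (1.538,6.923), (1.905,8.571), (3.333,7.5).
By the shoelace formula its area is 5.59.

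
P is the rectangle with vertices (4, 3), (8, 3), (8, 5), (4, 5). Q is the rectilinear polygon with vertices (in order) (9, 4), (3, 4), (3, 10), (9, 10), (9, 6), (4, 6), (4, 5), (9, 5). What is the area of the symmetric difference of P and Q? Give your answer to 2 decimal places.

|P| = 8, |Q| = 31, |P∩Q| = 4.
|P △ Q| = |P| + |Q| − 2·|P∩Q| = 8 + 31 − 8 = 31.00.

31.00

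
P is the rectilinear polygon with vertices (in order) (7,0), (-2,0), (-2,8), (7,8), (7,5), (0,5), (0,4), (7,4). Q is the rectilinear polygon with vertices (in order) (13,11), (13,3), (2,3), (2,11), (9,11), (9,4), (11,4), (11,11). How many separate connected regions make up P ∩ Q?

2

P ∩ Q splits into 2 disjoint pieces (area 15, area 5).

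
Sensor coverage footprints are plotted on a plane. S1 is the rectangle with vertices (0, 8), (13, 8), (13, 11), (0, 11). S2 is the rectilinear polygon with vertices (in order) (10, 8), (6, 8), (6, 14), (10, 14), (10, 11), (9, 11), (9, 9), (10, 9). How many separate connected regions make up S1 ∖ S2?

2

S1 ∖ S2 splits into 2 disjoint pieces (area 11, area 18).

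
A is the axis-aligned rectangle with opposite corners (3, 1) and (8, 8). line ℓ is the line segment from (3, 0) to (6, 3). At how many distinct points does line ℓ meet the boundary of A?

The segment meets the boundary at (4,1).

1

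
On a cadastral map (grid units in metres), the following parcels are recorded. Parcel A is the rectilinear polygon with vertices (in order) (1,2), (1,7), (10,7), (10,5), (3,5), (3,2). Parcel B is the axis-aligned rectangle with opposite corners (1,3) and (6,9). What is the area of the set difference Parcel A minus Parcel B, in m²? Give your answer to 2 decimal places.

|Parcel A| = 24, |Parcel A∩Parcel B| = 14.
|Parcel A ∖ Parcel B| = |Parcel A| − |Parcel A∩Parcel B| = 24 − 14 = 10.00.

10.00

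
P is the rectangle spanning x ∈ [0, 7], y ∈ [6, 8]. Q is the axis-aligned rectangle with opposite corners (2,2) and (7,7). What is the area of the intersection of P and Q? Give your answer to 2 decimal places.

|P∩Q|: x∈[2,7], y∈[6,7] → 5·1 = 5.

5.00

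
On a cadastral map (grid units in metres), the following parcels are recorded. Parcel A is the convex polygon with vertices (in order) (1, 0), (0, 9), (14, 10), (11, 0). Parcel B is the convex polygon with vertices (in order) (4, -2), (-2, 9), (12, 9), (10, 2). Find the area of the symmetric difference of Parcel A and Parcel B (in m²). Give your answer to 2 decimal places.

|Parcel A| = 113.5, |Parcel B| = 94, |Parcel A∩Parcel B| = 85.3044.
|Parcel A △ Parcel B| = |Parcel A| + |Parcel B| − 2·|Parcel A∩Parcel B| = 113.5 + 94 − 170.6089 = 36.89.

36.89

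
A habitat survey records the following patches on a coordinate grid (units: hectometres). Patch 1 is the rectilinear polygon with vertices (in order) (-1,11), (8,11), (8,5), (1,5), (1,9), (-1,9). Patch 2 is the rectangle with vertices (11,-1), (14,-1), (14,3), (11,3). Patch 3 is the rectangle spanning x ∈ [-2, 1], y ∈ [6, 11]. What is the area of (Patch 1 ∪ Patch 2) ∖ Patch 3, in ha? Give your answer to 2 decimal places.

54.00

|Patch 1 ∪ Patch 2| = 58.
|(Patch 1 ∪ Patch 2) ∩ Patch 3| = 4.
|(Patch 1 ∪ Patch 2) ∖ Patch 3| = 58 − 4 = 54.00.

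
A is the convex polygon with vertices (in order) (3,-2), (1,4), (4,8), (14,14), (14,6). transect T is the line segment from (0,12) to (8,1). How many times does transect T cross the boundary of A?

The segment meets the boundary at (7.697,1.416), (3.446,7.262).

2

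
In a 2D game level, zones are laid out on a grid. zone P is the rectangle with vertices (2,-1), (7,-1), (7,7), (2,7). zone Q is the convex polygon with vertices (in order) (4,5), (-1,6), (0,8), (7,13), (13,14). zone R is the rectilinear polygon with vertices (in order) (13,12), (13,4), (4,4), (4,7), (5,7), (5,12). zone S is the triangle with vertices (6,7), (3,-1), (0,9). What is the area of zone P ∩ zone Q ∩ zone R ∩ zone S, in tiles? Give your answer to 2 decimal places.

The intersection is the polygon with vertices (6,7), (4,5), (4,7), (5,7).
By the shoelace formula its area is 2.00.

2.00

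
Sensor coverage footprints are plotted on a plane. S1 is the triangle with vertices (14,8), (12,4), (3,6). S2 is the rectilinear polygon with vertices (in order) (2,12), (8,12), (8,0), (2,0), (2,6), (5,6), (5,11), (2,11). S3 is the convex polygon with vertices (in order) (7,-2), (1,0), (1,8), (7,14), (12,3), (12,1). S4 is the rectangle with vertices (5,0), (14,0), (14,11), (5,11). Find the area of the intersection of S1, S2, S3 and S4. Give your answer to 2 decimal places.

4.24

The intersection is the polygon with vertices (5,6.364), (8,6.909), (8,4.889), (5,5.556), (5,6).
By the shoelace formula its area is 4.24.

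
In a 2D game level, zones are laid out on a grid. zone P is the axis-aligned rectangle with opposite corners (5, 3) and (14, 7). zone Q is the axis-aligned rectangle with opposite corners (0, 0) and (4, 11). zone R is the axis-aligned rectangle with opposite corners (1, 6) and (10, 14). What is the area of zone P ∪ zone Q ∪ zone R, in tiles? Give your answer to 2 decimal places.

132.00

By inclusion–exclusion:
Individual areas: |zone P| = 36, |zone Q| = 44, |zone R| = 72.
|zone P∩zone Q| = 0 (no overlap).
|zone P∩zone R|: x∈[5,10], y∈[6,7] → 5·1 = 5.
|zone Q∩zone R|: x∈[1,4], y∈[6,11] → 3·5 = 15.
|zone P∩zone Q∩zone R| = 0.
|zone P ∪ zone Q ∪ zone R| = 152 − 20 + 0 = 132.00.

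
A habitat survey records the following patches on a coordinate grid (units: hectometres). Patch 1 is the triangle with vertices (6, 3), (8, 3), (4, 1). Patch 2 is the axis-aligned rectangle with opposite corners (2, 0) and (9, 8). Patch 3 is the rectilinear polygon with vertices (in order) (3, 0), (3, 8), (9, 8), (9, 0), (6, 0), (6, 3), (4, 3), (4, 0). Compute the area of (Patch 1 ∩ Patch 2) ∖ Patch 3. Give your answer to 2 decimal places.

1.00

|Patch 1 ∩ Patch 2| = 2.
|(Patch 1 ∩ Patch 2) ∩ Patch 3| = 1.
|(Patch 1 ∩ Patch 2) ∖ Patch 3| = 2 − 1 = 1.00.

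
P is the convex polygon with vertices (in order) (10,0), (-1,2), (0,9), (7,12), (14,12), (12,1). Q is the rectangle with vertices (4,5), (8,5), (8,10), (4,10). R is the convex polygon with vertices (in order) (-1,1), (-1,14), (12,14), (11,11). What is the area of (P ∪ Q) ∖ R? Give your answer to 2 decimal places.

|P ∪ Q| = 138.
|(P ∪ Q) ∩ R| = 54.6741.
|(P ∪ Q) ∖ R| = 138 − 54.6741 = 83.33.

83.33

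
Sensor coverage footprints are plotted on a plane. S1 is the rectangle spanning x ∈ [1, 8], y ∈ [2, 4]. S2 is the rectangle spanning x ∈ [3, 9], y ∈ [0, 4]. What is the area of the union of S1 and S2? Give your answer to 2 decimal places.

By inclusion–exclusion:
Individual areas: |S1| = 14, |S2| = 24.
|S1∩S2|: x∈[3,8], y∈[2,4] → 5·2 = 10.
|S1 ∪ S2| = 38 − 10 = 28.00.

28.00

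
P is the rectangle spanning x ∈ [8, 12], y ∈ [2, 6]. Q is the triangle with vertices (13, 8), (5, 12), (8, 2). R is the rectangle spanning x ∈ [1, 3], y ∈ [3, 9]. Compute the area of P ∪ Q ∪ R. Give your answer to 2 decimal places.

By inclusion–exclusion:
Individual areas: |P| = 16, |Q| = 34, |R| = 12.
|P∩Q| = 6.6667.
|P∩R| = 0 (no overlap).
|Q∩R| = 0.
|P∩Q∩R| = 0.
|P ∪ Q ∪ R| = 62 − 6.6667 + 0 = 55.33.

55.33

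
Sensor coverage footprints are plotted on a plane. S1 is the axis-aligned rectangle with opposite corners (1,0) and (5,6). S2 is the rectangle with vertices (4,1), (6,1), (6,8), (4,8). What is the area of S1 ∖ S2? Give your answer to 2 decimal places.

19.00

|S1∩S2|: x∈[4,5], y∈[1,6] → 1·5 = 5.
|S1| = 24.
|S1 ∖ S2| = |S1| − |S1∩S2| = 24 − 5 = 19.00.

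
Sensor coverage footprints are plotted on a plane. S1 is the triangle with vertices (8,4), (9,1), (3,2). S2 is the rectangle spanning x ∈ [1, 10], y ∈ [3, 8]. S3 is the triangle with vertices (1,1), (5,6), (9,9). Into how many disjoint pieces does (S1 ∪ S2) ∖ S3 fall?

2

(S1 ∪ S2) ∖ S3 splits into 2 disjoint pieces (area 29.5833, area 19.0667).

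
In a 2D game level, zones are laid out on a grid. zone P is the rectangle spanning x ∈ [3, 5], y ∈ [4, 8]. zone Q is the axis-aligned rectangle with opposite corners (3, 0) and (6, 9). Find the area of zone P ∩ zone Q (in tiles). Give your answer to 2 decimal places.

|zone P∩zone Q|: x∈[3,5], y∈[4,8] → 2·4 = 8.

8.00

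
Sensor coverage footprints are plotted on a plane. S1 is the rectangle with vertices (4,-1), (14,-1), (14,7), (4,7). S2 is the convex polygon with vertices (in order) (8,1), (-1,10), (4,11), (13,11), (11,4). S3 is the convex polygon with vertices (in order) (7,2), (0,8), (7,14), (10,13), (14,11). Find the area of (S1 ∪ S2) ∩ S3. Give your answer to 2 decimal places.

64.61

The region (S1 ∪ S2) ∩ S3 is the polygon with vertices (4,5), (0.538,8.461), (3.348,10.87), (4,11), (13,11), (12.419,8.968), (7,2), (4,4.571).
By the shoelace formula its area is 64.61.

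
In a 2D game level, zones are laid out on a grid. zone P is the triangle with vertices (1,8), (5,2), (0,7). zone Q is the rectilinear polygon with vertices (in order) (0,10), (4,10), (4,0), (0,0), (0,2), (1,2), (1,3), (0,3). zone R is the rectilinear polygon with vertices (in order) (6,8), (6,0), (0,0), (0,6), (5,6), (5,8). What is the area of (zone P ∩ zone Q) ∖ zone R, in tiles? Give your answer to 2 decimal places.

|zone P ∩ zone Q| = 4.75.
|(zone P ∩ zone Q) ∩ zone R| = 2.4167.
|(zone P ∩ zone Q) ∖ zone R| = 4.75 − 2.4167 = 2.33.

2.33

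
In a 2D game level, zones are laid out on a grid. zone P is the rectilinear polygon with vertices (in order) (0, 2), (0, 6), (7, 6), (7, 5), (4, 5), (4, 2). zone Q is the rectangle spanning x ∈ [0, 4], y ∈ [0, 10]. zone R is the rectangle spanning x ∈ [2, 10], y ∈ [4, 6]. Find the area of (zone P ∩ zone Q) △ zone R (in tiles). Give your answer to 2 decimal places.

24.00

|zone P ∩ zone Q| = 16.
|(zone P ∩ zone Q) ∩ zone R| = 4.
|(zone P ∩ zone Q) △ zone R| = 16 + 16 − 8 = 24.00.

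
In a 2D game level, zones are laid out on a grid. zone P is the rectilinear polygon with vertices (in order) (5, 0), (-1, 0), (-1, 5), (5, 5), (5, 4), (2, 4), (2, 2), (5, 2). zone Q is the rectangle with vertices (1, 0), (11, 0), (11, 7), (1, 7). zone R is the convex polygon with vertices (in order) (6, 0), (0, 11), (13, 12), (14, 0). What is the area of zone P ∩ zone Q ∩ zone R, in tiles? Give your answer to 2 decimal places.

1.46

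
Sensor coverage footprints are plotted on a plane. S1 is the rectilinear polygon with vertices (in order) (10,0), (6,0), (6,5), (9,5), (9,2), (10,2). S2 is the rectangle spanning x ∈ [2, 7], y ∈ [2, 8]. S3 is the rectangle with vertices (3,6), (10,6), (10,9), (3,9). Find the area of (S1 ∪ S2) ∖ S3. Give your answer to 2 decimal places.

36.00

|S1 ∪ S2| = 44.
|(S1 ∪ S2) ∩ S3| = 8.
|(S1 ∪ S2) ∖ S3| = 44 − 8 = 36.00.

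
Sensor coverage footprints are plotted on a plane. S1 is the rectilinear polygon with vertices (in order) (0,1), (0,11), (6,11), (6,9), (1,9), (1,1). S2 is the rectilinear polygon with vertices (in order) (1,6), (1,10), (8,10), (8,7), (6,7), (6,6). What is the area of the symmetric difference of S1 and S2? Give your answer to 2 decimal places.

36.00

|S1| = 20, |S2| = 26, |S1∩S2| = 5.
|S1 △ S2| = |S1| + |S2| − 2·|S1∩S2| = 20 + 26 − 10 = 36.00.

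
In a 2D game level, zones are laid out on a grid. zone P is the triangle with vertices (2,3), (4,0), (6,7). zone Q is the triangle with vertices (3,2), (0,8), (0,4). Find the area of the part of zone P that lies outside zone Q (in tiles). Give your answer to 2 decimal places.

|zone P| = 10, |zone P∩zone Q| = 0.4333.
|zone P ∖ zone Q| = |zone P| − |zone P∩zone Q| = 10 − 0.4333 = 9.57.

9.57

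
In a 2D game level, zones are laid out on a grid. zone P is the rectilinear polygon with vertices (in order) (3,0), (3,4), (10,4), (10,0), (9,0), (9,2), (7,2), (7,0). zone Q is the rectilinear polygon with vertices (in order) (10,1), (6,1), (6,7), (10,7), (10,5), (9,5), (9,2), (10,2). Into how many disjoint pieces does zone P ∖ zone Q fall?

3

zone P ∖ zone Q splits into 3 disjoint pieces (area 13, area 2, area 1).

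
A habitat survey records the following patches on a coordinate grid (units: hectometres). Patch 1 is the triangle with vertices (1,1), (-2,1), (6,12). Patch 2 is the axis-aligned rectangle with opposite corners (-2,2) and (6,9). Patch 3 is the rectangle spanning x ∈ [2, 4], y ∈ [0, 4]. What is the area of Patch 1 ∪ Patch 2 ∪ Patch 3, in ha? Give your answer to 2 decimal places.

By inclusion–exclusion:
Individual areas: |Patch 1| = 16.5, |Patch 2| = 56, |Patch 3| = 8.
|Patch 1∩Patch 2| = 12.4091.
|Patch 1∩Patch 3| = 0.1455.
|Patch 2∩Patch 3|: x∈[2,4], y∈[2,4] → 2·2 = 4.
|Patch 1∩Patch 2∩Patch 3| = 0.1455.
|Patch 1 ∪ Patch 2 ∪ Patch 3| = 80.5 − 16.5545 + 0.1455 = 64.09.

64.09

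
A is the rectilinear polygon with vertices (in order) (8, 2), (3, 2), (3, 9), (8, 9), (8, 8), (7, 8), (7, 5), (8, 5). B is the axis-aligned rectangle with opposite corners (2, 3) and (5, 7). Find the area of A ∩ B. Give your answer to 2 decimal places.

8.00

The intersection is the polygon with vertices (3,7), (5,7), (5,3), (3,3).
By the shoelace formula its area is 8.00.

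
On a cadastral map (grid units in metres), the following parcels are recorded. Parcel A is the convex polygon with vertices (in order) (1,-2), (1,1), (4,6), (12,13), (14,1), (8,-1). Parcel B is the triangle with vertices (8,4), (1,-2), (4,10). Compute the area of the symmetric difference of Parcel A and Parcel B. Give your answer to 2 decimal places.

|Parcel A| = 111, |Parcel B| = 33, |Parcel A∩Parcel B| = 26.203.
|Parcel A △ Parcel B| = |Parcel A| + |Parcel B| − 2·|Parcel A∩Parcel B| = 111 + 33 − 52.406 = 91.59.

91.59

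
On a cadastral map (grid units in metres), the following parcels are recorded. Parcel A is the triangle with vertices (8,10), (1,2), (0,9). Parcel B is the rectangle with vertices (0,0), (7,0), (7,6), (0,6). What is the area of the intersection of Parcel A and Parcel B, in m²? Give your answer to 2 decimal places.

8.14

The intersection is the polygon with vertices (1,2), (0.429,6), (4.5,6).
By the shoelace formula its area is 8.14.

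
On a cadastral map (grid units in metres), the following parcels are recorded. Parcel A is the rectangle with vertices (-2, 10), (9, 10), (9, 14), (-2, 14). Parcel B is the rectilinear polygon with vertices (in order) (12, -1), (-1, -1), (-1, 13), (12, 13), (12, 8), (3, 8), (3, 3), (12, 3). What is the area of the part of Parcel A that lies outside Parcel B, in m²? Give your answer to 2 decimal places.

14.00

|Parcel A| = 44, |Parcel A∩Parcel B| = 30.
|Parcel A ∖ Parcel B| = |Parcel A| − |Parcel A∩Parcel B| = 44 − 30 = 14.00.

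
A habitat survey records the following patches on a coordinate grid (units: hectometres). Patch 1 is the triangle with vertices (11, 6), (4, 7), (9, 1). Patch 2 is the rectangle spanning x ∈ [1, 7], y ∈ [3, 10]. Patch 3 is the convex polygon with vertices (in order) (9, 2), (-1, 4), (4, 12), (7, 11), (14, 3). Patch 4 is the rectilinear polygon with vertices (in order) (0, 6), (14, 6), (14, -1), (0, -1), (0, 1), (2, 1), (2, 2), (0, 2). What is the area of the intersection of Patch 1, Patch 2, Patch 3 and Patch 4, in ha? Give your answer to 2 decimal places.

The intersection is the polygon with vertices (7,3.4), (4.833,6), (7,6).
By the shoelace formula its area is 2.82.

2.82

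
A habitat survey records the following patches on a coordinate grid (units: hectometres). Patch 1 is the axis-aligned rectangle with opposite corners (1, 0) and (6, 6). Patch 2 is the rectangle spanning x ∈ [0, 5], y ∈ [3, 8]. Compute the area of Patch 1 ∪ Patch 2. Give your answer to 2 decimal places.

By inclusion–exclusion:
Individual areas: |Patch 1| = 30, |Patch 2| = 25.
|Patch 1∩Patch 2|: x∈[1,5], y∈[3,6] → 4·3 = 12.
|Patch 1 ∪ Patch 2| = 55 − 12 = 43.00.

43.00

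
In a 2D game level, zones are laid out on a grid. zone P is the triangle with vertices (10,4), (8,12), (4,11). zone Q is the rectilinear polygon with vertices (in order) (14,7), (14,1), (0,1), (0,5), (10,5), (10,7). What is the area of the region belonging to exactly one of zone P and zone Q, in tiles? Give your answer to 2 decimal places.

80.39

|zone P| = 17, |zone Q| = 64, |zone P∩zone Q| = 0.3036.
|zone P △ zone Q| = |zone P| + |zone Q| − 2·|zone P∩zone Q| = 17 + 64 − 0.6071 = 80.39.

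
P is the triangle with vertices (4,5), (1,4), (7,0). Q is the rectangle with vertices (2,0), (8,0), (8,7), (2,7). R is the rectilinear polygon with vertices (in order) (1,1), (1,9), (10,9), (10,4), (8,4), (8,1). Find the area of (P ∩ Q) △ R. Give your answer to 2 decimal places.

58.40

|P ∩ Q| = 8.5.
|(P ∩ Q) ∩ R| = 8.05.
|(P ∩ Q) △ R| = 8.5 + 66 − 16.1 = 58.40.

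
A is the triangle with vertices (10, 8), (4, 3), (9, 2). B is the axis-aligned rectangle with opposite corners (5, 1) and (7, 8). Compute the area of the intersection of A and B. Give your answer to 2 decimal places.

The intersection is the polygon with vertices (7,5.5), (7,2.4), (5,2.8), (5,3.833).
By the shoelace formula its area is 4.13.

4.13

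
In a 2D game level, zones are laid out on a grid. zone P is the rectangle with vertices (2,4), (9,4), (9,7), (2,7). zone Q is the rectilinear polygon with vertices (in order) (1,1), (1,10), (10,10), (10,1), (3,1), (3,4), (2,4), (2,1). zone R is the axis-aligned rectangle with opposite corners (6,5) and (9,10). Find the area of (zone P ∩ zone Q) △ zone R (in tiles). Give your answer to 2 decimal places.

|zone P ∩ zone Q| = 21.
|(zone P ∩ zone Q) ∩ zone R| = 6.
|(zone P ∩ zone Q) △ zone R| = 21 + 15 − 12 = 24.00.

24.00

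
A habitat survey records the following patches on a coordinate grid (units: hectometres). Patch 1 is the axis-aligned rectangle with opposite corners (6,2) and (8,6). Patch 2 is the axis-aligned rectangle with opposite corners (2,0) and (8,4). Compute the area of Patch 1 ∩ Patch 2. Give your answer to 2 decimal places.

4.00

|Patch 1∩Patch 2|: x∈[6,8], y∈[2,4] → 2·2 = 4.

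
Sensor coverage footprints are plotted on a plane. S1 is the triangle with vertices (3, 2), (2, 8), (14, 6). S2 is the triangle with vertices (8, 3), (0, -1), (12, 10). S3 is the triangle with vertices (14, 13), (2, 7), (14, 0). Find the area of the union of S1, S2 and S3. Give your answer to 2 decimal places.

98.39

By inclusion–exclusion:
Individual areas: |S1| = 35, |S2| = 20, |S3| = 78.
|S1∩S2| = 9.4467.
|S1∩S3| = 22.2266.
|S2∩S3| = 9.289.
|S1∩S2∩S3| = 6.3498.
|S1 ∪ S2 ∪ S3| = 133 − 40.9624 + 6.3498 = 98.39.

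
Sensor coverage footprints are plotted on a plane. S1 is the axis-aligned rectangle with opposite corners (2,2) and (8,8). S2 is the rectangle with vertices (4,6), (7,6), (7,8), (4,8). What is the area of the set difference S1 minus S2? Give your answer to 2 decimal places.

|S1∩S2|: x∈[4,7], y∈[6,8] → 3·2 = 6.
|S1| = 36.
|S1 ∖ S2| = |S1| − |S1∩S2| = 36 − 6 = 30.00.

30.00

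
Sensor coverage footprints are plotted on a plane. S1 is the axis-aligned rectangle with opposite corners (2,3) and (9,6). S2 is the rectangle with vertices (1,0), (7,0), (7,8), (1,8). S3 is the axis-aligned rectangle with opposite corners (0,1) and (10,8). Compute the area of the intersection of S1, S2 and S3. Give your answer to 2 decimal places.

The intersection is the polygon with vertices (2,6), (7,6), (7,3), (2,3).
By the shoelace formula its area is 15.00.

15.00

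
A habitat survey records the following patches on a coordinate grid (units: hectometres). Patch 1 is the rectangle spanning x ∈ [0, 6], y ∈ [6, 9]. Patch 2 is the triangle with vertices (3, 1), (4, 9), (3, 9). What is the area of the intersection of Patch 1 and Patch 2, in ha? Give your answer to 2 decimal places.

The intersection is the polygon with vertices (4,9), (3.625,6), (3,6), (3,9).
By the shoelace formula its area is 2.44.

2.44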